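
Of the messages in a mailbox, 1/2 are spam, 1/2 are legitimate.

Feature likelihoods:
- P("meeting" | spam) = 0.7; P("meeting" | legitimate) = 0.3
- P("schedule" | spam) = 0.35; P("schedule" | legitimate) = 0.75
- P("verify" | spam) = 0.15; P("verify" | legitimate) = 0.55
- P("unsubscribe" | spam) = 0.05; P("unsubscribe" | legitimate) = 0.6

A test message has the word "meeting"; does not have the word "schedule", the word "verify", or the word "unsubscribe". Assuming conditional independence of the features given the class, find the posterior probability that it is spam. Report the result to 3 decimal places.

0.965

spam: 0.5 × 0.7 × (1−0.35) × (1−0.15) × (1−0.05) = 0.18370625
legitimate: 0.5 × 0.3 × (1−0.75) × (1−0.55) × (1−0.6) = 0.00675
P(spam | x) = 0.18370625 / 0.19045625 ≈ 0.965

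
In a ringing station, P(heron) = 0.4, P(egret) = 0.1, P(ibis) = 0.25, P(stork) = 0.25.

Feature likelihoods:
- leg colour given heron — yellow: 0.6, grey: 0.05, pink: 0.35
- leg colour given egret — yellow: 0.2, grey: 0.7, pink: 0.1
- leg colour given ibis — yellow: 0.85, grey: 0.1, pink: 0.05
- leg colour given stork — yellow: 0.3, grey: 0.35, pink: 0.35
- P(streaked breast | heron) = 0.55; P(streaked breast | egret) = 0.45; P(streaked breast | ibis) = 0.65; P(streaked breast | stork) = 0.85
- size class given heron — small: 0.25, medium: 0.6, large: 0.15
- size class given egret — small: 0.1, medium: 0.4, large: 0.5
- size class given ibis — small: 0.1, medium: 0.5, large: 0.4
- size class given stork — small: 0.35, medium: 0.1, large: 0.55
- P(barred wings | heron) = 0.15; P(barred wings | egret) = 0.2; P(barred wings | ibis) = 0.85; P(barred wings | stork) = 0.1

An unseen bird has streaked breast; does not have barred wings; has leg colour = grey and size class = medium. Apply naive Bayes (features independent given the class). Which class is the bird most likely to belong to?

heron: 0.4 × 0.05 × 0.55 × 0.6 × (1−0.15) = 0.00561
egret: 0.1 × 0.7 × 0.45 × 0.4 × (1−0.2) = 0.01008
ibis: 0.25 × 0.1 × 0.65 × 0.5 × (1−0.85) = 0.00121875
stork: 0.25 × 0.35 × 0.85 × 0.1 × (1−0.1) = 0.00669375
Highest score → egret.

egret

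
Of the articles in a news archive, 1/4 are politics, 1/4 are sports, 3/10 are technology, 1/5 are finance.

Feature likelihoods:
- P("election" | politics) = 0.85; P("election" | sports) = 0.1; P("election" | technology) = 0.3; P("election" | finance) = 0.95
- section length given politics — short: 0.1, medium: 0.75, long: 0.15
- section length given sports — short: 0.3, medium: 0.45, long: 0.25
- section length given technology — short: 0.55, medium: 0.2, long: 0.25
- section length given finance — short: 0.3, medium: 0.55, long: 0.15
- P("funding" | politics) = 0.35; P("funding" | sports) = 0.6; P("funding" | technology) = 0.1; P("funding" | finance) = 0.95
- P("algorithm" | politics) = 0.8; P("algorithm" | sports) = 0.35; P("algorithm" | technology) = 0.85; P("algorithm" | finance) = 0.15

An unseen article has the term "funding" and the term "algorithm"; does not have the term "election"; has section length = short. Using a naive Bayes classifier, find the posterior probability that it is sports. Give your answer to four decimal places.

0.5565

politics: 0.25 × (1−0.85) × 0.1 × 0.35 × 0.8 = 0.00105
sports: 0.25 × (1−0.1) × 0.3 × 0.6 × 0.35 = 0.014175
technology: 0.3 × (1−0.3) × 0.55 × 0.1 × 0.85 = 0.0098175
finance: 0.2 × (1−0.95) × 0.3 × 0.95 × 0.15 = 0.0004275
P(sports | x) = 0.014175 / 0.02547 ≈ 0.5565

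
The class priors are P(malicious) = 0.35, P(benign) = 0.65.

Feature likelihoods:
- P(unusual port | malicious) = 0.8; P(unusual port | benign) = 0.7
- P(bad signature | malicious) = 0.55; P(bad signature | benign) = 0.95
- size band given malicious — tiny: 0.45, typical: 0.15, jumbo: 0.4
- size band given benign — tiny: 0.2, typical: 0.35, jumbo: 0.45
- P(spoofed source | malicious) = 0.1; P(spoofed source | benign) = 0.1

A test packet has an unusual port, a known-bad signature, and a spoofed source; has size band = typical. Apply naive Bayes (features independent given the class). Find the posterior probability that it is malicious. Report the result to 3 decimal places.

malicious: 0.35 × 0.8 × 0.55 × 0.15 × 0.1 = 0.00231
benign: 0.65 × 0.7 × 0.95 × 0.35 × 0.1 = 0.01512875
P(malicious | x) = 0.00231 / 0.01743875 ≈ 0.132

0.132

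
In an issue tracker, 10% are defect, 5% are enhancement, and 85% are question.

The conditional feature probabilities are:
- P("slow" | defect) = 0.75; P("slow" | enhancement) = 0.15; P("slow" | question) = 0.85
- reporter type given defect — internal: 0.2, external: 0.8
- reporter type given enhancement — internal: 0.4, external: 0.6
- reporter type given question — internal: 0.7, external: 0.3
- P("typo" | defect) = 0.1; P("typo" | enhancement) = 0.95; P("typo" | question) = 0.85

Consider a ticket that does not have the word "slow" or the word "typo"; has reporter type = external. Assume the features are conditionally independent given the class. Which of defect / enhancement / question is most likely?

defect

defect: 0.1 × (1−0.75) × 0.8 × (1−0.1) = 0.018
enhancement: 0.05 × (1−0.15) × 0.6 × (1−0.95) = 0.001275
question: 0.85 × (1−0.85) × 0.3 × (1−0.85) = 0.0057375
Highest score → defect.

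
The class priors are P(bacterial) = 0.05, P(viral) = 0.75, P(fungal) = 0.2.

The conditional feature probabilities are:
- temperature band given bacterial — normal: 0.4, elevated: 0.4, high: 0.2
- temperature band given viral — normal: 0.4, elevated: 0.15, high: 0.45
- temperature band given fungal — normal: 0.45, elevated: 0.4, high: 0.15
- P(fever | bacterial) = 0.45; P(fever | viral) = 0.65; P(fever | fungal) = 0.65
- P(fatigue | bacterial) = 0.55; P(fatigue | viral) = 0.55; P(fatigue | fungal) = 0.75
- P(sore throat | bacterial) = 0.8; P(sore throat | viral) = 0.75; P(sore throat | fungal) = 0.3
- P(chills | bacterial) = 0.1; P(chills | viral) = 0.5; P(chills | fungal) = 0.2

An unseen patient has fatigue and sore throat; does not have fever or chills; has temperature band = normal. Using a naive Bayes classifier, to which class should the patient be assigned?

bacterial: 0.05 × 0.4 × (1−0.45) × 0.55 × 0.8 × (1−0.1) = 0.004356
viral: 0.75 × 0.4 × (1−0.65) × 0.55 × 0.75 × (1−0.5) = 0.02165625
fungal: 0.2 × 0.45 × (1−0.65) × 0.75 × 0.3 × (1−0.2) = 0.00567
Highest score → viral.

viral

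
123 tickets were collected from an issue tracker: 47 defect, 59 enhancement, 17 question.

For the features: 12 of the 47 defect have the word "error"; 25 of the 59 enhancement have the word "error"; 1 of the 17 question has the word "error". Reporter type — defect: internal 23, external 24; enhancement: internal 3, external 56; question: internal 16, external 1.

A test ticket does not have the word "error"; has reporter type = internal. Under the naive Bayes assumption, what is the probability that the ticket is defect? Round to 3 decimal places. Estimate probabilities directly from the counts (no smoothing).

defect: (47/123) × (35/47) × (23/47) ≈ 0.139249
enhancement: (59/123) × (34/59) × (3/59) ≈ 0.0140554
question: (17/123) × (16/17) × (16/17) ≈ 0.122429
P(defect | x) = 0.139249 / 0.2757334 ≈ 0.505

0.505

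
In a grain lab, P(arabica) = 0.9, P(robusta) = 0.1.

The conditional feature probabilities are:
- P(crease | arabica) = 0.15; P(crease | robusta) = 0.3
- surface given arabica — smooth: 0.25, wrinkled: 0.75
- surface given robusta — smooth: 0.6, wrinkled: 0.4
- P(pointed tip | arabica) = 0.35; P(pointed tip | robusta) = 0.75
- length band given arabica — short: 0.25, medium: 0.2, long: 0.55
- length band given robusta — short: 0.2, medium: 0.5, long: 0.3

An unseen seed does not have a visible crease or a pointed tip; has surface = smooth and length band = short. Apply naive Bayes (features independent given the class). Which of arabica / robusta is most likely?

arabica

arabica: 0.9 × (1−0.15) × 0.25 × (1−0.35) × 0.25 = 0.031078125
robusta: 0.1 × (1−0.3) × 0.6 × (1−0.75) × 0.2 = 0.0021
Highest score → arabica.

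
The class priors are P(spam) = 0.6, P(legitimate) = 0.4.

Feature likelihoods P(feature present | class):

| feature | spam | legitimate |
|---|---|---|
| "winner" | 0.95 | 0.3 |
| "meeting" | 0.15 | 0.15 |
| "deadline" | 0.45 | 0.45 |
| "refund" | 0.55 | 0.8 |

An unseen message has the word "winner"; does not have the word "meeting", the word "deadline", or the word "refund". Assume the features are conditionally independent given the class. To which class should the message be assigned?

spam: 0.6 × 0.95 × (1−0.15) × (1−0.45) × (1−0.55) = 0.11991375
legitimate: 0.4 × 0.3 × (1−0.15) × (1−0.45) × (1−0.8) = 0.01122
Highest score → spam.

spam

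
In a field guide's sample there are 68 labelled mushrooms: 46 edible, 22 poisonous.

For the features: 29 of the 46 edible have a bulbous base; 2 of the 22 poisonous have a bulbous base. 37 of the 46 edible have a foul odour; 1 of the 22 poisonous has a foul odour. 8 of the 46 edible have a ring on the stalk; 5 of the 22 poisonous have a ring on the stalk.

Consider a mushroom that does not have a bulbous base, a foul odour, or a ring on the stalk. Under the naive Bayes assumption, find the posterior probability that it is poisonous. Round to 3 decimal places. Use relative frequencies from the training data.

0.843

edible: (46/68) × (17/46) × (9/46) × (38/46) ≈ 0.0404064
poisonous: (22/68) × (20/22) × (21/22) × (17/22) ≈ 0.216942
P(poisonous | x) = 0.216942 / 0.2573484 ≈ 0.843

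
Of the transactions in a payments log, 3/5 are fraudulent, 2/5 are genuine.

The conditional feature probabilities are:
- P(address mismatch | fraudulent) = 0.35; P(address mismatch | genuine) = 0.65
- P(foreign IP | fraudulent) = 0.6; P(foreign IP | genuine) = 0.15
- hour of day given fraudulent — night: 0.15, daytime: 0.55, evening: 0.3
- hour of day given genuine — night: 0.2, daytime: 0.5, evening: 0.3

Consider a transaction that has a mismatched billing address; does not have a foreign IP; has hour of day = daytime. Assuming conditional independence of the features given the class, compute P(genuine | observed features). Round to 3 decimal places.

0.705

fraudulent: 0.6 × 0.35 × (1−0.6) × 0.55 = 0.0462
genuine: 0.4 × 0.65 × (1−0.15) × 0.5 = 0.1105
P(genuine | x) = 0.1105 / 0.1567 ≈ 0.705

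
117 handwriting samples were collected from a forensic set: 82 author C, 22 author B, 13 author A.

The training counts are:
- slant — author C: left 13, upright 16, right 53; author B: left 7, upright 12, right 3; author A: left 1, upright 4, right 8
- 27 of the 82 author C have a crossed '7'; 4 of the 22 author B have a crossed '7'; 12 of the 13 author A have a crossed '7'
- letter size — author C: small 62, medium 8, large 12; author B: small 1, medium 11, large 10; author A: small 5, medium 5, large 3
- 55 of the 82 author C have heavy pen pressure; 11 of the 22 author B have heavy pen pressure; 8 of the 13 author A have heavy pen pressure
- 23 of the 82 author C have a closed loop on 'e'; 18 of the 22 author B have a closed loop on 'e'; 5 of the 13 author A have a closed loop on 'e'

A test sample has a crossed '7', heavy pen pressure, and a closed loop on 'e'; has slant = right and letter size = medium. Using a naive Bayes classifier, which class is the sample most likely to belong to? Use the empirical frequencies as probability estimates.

author C: (82/117) × (53/82) × (27/82) × (8/82) × (55/82) × (23/82) ≈ 0.00273766
author B: (22/117) × (3/22) × (4/22) × (11/22) × (11/22) × (18/22) ≈ 0.000953592
author A: (13/117) × (8/13) × (12/13) × (5/13) × (8/13) × (5/13) ≈ 0.00574569
Highest score → author A.

author A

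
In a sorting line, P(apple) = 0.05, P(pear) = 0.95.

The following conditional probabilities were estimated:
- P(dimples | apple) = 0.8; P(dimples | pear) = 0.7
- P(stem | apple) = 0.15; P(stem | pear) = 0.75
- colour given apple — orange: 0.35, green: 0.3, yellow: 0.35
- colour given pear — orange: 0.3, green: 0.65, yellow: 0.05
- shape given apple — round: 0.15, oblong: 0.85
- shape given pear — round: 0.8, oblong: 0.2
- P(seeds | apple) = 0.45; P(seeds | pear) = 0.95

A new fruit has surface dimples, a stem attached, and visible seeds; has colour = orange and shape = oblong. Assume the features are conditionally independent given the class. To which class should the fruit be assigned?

pear

apple: 0.05 × 0.8 × 0.15 × 0.35 × 0.85 × 0.45 = 0.00080325
pear: 0.95 × 0.7 × 0.75 × 0.3 × 0.2 × 0.95 = 0.02842875
Highest score → pear.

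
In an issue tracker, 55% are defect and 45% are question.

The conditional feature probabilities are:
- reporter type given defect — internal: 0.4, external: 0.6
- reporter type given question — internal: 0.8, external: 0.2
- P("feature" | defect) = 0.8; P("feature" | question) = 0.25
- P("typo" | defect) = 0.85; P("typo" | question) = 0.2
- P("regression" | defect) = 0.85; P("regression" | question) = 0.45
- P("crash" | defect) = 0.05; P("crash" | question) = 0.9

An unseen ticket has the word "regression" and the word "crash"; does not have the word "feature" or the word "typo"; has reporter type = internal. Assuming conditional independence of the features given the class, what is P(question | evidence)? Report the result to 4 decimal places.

0.9968

defect: 0.55 × 0.4 × (1−0.8) × (1−0.85) × 0.85 × 0.05 = 0.0002805
question: 0.45 × 0.8 × (1−0.25) × (1−0.2) × 0.45 × 0.9 = 0.08748
P(question | x) = 0.08748 / 0.0877605 ≈ 0.9968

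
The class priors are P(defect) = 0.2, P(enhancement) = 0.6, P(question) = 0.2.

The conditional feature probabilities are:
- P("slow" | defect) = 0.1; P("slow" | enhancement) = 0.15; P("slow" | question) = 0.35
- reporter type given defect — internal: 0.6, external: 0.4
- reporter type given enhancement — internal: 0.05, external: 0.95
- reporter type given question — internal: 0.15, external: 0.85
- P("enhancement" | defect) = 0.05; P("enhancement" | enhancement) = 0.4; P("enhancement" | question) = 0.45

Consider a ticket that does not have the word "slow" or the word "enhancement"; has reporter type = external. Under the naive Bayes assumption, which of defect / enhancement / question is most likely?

defect: 0.2 × (1−0.1) × 0.4 × (1−0.05) = 0.0684
enhancement: 0.6 × (1−0.15) × 0.95 × (1−0.4) = 0.2907
question: 0.2 × (1−0.35) × 0.85 × (1−0.45) = 0.060775
Highest score → enhancement.

enhancement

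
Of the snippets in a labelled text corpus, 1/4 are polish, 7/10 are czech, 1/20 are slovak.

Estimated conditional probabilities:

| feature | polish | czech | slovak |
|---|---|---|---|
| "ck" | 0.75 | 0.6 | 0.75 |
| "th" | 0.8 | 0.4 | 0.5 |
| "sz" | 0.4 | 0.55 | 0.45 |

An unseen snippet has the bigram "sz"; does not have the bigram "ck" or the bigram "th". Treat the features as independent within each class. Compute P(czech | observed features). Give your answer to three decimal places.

0.922

polish: 0.25 × (1−0.75) × (1−0.8) × 0.4 = 0.005
czech: 0.7 × (1−0.6) × (1−0.4) × 0.55 = 0.0924
slovak: 0.05 × (1−0.75) × (1−0.5) × 0.45 = 0.0028125
P(czech | x) = 0.0924 / 0.1002125 ≈ 0.922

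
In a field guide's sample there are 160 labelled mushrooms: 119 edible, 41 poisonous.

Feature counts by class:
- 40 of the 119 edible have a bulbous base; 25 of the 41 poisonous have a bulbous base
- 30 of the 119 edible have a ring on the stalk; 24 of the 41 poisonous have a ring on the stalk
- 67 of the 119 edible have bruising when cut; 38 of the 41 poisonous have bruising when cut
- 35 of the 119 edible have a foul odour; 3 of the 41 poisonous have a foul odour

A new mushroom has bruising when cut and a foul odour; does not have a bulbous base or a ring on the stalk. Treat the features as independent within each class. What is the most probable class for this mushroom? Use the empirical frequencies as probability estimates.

edible: (119/160) × (79/119) × (89/119) × (67/119) × (35/119) ≈ 0.0611504
poisonous: (41/160) × (16/41) × (17/41) × (38/41) × (3/41) ≈ 0.00281192
Highest score → edible.

edible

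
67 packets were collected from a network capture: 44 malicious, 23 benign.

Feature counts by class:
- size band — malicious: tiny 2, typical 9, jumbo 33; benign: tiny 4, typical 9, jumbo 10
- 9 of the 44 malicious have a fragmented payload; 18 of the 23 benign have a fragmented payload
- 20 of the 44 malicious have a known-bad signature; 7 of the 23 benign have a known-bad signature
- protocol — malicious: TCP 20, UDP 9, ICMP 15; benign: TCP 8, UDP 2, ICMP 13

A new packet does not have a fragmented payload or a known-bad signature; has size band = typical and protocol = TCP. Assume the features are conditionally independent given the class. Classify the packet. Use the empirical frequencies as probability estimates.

malicious: (44/67) × (9/44) × (35/44) × (24/44) × (20/44) ≈ 0.0264923
benign: (23/67) × (9/23) × (5/23) × (16/23) × (8/23) ≈ 0.00706585
Highest score → malicious.

malicious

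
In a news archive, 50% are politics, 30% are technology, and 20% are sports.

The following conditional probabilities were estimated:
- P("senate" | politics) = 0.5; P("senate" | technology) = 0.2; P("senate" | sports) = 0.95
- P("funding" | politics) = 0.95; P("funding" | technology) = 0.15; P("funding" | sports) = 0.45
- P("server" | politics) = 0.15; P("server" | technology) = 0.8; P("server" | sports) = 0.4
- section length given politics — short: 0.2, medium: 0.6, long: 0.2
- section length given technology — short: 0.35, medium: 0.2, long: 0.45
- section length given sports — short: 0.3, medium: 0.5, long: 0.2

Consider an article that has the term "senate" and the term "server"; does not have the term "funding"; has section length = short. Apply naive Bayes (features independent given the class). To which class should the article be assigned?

politics: 0.5 × 0.5 × (1−0.95) × 0.15 × 0.2 = 0.000375
technology: 0.3 × 0.2 × (1−0.15) × 0.8 × 0.35 = 0.01428
sports: 0.2 × 0.95 × (1−0.45) × 0.4 × 0.3 = 0.01254
Highest score → technology.

technology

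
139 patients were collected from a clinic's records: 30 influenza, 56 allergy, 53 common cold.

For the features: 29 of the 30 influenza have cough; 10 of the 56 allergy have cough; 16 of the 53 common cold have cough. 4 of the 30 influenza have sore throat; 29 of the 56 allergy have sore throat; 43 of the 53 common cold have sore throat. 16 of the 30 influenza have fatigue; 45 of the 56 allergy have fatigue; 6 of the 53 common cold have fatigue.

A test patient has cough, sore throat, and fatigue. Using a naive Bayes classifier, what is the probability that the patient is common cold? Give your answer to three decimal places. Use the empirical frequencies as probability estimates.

influenza: (30/139) × (29/30) × (4/30) × (16/30) ≈ 0.0148361
allergy: (56/139) × (10/56) × (29/56) × (45/56) ≈ 0.0299378
common cold: (53/139) × (16/53) × (43/53) × (6/53) ≈ 0.0105724
P(common cold | x) = 0.0105724 / 0.0553463 ≈ 0.191

0.191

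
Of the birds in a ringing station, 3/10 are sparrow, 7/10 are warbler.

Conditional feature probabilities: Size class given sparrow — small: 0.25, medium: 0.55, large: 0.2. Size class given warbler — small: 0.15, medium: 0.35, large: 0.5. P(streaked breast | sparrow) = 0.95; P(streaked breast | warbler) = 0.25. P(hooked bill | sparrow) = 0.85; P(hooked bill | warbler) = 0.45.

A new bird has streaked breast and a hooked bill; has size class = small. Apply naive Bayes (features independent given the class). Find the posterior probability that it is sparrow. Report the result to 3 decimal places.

sparrow: 0.3 × 0.25 × 0.95 × 0.85 = 0.0605625
warbler: 0.7 × 0.15 × 0.25 × 0.45 = 0.0118125
P(sparrow | x) = 0.0605625 / 0.072375 ≈ 0.837

0.837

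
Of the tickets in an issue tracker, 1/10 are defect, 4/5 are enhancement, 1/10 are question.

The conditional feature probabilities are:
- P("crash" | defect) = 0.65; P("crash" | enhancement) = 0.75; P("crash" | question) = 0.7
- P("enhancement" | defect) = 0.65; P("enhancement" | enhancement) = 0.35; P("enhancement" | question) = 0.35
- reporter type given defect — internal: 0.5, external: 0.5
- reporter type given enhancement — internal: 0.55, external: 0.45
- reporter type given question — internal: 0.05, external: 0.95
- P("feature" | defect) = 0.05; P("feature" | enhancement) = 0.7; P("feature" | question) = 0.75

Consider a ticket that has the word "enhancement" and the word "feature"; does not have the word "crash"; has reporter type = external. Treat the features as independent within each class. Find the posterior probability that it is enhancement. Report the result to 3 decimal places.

defect: 0.1 × (1−0.65) × 0.65 × 0.5 × 0.05 = 0.00056875
enhancement: 0.8 × (1−0.75) × 0.35 × 0.45 × 0.7 = 0.02205
question: 0.1 × (1−0.7) × 0.35 × 0.95 × 0.75 = 0.00748125
P(enhancement | x) = 0.02205 / 0.0301 ≈ 0.733

0.733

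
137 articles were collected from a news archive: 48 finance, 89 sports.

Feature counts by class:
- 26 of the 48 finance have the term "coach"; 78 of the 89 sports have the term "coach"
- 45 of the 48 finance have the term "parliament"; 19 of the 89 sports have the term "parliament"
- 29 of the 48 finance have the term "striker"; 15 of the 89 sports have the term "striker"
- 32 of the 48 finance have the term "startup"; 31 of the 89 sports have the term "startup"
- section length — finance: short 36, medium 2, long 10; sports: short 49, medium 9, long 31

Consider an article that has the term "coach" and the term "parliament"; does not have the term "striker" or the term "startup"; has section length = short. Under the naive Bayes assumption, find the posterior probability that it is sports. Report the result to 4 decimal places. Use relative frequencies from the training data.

0.6731

finance: (48/137) × (26/48) × (45/48) × (19/48) × (16/48) × (36/48) ≈ 0.0176066
sports: (89/137) × (78/89) × (19/89) × (74/89) × (58/89) × (49/89) ≈ 0.0362596
P(sports | x) = 0.0362596 / 0.0538662 ≈ 0.6731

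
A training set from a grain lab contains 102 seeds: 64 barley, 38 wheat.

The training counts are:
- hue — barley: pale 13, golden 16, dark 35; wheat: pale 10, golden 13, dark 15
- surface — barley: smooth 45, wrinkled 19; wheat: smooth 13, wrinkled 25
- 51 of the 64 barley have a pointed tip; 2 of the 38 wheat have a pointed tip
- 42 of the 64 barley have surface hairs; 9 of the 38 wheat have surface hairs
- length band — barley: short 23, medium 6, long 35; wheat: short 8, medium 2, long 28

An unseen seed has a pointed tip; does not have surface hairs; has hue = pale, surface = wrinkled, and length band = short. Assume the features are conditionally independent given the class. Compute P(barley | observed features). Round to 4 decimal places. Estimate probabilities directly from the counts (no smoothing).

barley: (64/102) × (13/64) × (19/64) × (51/64) × (22/64) × (23/64) = 0.003724753856658935546875
wheat: (38/102) × (10/38) × (25/38) × (2/38) × (29/38) × (8/38) ≈ 0.00054541
P(barley | x) = 0.003724753856658935546875 / 0.004270163856658935546875 ≈ 0.8723

0.8723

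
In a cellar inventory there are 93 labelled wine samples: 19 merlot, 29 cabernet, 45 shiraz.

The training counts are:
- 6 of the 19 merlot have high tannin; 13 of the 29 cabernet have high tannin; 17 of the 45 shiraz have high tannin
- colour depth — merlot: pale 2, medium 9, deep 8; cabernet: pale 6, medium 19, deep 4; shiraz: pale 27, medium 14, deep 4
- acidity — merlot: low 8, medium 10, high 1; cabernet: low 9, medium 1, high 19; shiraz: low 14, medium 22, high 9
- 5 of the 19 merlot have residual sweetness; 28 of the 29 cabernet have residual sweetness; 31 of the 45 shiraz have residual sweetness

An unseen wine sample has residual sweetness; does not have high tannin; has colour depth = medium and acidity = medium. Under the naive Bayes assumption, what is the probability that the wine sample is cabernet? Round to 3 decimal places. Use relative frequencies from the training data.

0.084

merlot: (19/93) × (13/19) × (9/19) × (10/19) × (5/19) ≈ 0.0091709
cabernet: (29/93) × (16/29) × (19/29) × (1/29) × (28/29) ≈ 0.00375279
shiraz: (45/93) × (28/45) × (14/45) × (22/45) × (31/45) ≈ 0.0315464
P(cabernet | x) = 0.00375279 / 0.04447009 ≈ 0.084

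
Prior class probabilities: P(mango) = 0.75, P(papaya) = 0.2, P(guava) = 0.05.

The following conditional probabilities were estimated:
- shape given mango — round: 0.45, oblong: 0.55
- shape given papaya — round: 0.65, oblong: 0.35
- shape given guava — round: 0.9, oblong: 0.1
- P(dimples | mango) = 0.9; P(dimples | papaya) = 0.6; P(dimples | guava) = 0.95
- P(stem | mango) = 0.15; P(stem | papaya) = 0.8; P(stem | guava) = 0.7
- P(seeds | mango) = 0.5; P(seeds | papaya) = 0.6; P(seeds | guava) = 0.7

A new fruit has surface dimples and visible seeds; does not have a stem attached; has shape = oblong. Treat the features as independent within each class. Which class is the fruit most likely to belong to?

mango: 0.75 × 0.55 × 0.9 × (1−0.15) × 0.5 = 0.15778125
papaya: 0.2 × 0.35 × 0.6 × (1−0.8) × 0.6 = 0.00504
guava: 0.05 × 0.1 × 0.95 × (1−0.7) × 0.7 = 0.0009975
Highest score → mango.

mango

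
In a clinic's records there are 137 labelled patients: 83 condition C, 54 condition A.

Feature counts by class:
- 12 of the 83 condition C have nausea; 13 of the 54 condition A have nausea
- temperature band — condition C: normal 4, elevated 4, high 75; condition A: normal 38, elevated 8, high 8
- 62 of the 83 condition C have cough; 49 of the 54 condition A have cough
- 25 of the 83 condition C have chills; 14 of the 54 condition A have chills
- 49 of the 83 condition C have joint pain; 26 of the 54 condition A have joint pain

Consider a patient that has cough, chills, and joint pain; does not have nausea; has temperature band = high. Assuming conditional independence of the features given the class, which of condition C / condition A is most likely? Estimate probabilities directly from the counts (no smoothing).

condition C

condition C: (83/137) × (71/83) × (75/83) × (62/83) × (25/83) × (49/83) ≈ 0.0622034
condition A: (54/137) × (41/54) × (8/54) × (49/54) × (14/54) × (26/54) ≈ 0.00502199
Highest score → condition C.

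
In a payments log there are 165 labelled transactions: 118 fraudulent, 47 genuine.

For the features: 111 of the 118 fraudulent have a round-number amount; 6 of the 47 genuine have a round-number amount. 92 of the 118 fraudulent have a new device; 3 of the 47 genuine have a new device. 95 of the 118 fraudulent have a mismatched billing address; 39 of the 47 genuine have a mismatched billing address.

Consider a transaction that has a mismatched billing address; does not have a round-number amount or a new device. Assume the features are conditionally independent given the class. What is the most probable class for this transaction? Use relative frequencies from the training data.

fraudulent: (118/165) × (7/118) × (26/118) × (95/118) ≈ 0.0075257
genuine: (47/165) × (41/47) × (44/47) × (39/47) ≈ 0.193029
Highest score → genuine.

genuine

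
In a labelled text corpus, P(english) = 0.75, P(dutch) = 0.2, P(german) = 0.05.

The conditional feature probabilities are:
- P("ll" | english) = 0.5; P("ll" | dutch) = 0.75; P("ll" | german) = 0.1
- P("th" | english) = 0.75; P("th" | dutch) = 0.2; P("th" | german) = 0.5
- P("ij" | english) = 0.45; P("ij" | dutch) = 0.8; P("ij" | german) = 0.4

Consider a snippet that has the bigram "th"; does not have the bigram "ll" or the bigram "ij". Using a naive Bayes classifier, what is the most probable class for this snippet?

english: 0.75 × (1−0.5) × 0.75 × (1−0.45) = 0.1546875
dutch: 0.2 × (1−0.75) × 0.2 × (1−0.8) = 0.002
german: 0.05 × (1−0.1) × 0.5 × (1−0.4) = 0.0135
Highest score → english.

english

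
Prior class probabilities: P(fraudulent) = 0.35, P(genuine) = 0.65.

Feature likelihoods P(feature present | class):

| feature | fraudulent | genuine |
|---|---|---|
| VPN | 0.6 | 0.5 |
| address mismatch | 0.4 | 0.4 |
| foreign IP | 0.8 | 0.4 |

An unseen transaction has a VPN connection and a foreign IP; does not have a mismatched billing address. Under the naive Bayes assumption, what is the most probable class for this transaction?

fraudulent

fraudulent: 0.35 × 0.6 × (1−0.4) × 0.8 = 0.1008
genuine: 0.65 × 0.5 × (1−0.4) × 0.4 = 0.078
Highest score → fraudulent.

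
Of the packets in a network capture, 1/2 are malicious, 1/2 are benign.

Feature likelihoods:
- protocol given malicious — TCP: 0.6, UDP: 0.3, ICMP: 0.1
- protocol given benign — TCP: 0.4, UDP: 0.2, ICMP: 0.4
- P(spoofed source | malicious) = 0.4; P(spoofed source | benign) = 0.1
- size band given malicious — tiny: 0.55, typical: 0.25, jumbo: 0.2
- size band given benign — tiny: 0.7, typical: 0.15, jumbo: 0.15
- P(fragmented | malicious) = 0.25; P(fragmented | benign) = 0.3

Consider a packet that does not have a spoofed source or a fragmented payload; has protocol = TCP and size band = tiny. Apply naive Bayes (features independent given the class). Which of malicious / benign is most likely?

benign

malicious: 0.5 × 0.6 × (1−0.4) × 0.55 × (1−0.25) = 0.07425
benign: 0.5 × 0.4 × (1−0.1) × 0.7 × (1−0.3) = 0.0882
Highest score → benign.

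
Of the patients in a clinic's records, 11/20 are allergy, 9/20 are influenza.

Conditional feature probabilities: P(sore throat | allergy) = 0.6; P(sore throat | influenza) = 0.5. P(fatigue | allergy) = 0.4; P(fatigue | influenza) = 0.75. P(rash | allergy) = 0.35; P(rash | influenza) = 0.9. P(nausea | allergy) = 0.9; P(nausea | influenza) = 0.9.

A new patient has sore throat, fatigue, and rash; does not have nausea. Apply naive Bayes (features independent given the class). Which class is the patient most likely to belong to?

allergy: 0.55 × 0.6 × 0.4 × 0.35 × (1−0.9) = 0.00462
influenza: 0.45 × 0.5 × 0.75 × 0.9 × (1−0.9) = 0.0151875
Highest score → influenza.

influenza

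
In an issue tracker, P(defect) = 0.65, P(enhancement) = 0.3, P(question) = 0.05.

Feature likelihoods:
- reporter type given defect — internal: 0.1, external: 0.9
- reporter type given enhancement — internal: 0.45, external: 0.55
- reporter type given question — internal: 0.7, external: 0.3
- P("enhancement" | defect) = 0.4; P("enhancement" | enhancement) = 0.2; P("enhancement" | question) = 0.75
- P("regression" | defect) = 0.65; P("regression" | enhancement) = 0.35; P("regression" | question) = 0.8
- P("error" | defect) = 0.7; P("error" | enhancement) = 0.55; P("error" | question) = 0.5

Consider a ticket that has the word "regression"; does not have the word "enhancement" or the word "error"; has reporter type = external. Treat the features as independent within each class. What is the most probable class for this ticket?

defect

defect: 0.65 × 0.9 × (1−0.4) × 0.65 × (1−0.7) = 0.068445
enhancement: 0.3 × 0.55 × (1−0.2) × 0.35 × (1−0.55) = 0.02079
question: 0.05 × 0.3 × (1−0.75) × 0.8 × (1−0.5) = 0.0015
Highest score → defect.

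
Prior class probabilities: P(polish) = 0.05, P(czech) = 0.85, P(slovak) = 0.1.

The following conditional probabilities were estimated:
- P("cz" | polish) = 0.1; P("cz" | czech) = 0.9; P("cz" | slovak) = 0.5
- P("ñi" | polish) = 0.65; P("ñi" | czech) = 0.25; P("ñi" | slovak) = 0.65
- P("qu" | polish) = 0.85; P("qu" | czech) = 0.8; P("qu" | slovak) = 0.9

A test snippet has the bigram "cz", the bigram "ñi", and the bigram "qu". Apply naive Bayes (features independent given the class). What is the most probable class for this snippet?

polish: 0.05 × 0.1 × 0.65 × 0.85 = 0.0027625
czech: 0.85 × 0.9 × 0.25 × 0.8 = 0.153
slovak: 0.1 × 0.5 × 0.65 × 0.9 = 0.02925
Highest score → czech.

czech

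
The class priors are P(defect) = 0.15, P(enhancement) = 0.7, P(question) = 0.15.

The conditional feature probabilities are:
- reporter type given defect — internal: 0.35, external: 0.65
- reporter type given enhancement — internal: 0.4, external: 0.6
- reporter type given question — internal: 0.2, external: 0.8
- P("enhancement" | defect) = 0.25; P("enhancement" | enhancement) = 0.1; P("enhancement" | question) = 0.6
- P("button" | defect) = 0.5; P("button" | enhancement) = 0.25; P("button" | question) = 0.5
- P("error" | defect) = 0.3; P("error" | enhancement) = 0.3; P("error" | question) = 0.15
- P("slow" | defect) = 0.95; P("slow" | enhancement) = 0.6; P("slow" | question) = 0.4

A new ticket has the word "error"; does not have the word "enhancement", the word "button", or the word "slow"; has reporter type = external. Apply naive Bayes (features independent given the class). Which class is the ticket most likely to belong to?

enhancement

defect: 0.15 × 0.65 × (1−0.25) × (1−0.5) × 0.3 × (1−0.95) = 0.0005484375
enhancement: 0.7 × 0.6 × (1−0.1) × (1−0.25) × 0.3 × (1−0.6) = 0.03402
question: 0.15 × 0.8 × (1−0.6) × (1−0.5) × 0.15 × (1−0.4) = 0.00216
Highest score → enhancement.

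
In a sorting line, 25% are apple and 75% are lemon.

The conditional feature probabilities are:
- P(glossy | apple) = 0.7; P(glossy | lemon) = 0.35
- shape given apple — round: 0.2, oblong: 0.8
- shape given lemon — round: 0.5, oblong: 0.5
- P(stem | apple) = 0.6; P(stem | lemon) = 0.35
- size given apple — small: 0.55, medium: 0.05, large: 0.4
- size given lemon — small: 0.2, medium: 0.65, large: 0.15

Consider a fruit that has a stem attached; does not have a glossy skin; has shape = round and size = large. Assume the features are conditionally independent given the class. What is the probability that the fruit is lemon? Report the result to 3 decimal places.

apple: 0.25 × (1−0.7) × 0.2 × 0.6 × 0.4 = 0.0036
lemon: 0.75 × (1−0.35) × 0.5 × 0.35 × 0.15 = 0.012796875
P(lemon | x) = 0.012796875 / 0.016396875 ≈ 0.780

0.780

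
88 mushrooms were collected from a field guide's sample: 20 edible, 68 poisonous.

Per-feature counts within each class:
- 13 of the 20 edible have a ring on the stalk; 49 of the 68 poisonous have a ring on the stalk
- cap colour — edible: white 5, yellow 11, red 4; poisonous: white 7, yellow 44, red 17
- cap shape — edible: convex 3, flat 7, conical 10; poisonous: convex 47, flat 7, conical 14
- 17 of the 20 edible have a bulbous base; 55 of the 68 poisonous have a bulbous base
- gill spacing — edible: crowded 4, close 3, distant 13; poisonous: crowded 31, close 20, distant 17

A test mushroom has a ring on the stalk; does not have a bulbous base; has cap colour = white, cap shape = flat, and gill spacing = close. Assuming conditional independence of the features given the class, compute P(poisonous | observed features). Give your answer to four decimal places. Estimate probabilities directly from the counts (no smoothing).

0.5329

edible: (20/88) × (13/20) × (5/20) × (7/20) × (3/20) × (3/20) ≈ 0.000290838
poisonous: (68/88) × (49/68) × (7/68) × (7/68) × (13/68) × (20/68) ≈ 0.000331778
P(poisonous | x) = 0.000331778 / 0.000622616 ≈ 0.5329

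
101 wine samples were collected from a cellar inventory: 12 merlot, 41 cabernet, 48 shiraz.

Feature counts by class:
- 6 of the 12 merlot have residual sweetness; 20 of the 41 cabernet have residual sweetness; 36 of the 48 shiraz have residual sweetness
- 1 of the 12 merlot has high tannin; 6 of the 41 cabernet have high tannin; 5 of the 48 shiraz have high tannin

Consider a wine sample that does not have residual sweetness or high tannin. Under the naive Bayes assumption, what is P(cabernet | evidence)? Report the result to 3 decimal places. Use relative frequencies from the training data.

0.525

merlot: (12/101) × (6/12) × (11/12) ≈ 0.0544554
cabernet: (41/101) × (21/41) × (35/41) ≈ 0.177493
shiraz: (48/101) × (12/48) × (43/48) ≈ 0.106436
P(cabernet | x) = 0.177493 / 0.3383844 ≈ 0.525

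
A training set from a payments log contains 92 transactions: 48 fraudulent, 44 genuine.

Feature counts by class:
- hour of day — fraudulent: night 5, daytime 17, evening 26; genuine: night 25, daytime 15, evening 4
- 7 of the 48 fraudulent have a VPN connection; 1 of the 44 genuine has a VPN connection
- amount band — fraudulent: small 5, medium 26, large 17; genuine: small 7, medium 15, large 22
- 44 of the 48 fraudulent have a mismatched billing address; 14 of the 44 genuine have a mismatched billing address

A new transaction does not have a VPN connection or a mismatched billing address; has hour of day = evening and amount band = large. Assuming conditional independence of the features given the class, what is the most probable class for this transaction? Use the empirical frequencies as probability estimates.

fraudulent: (48/92) × (26/48) × (41/48) × (17/48) × (4/48) ≈ 0.0071245
genuine: (44/92) × (4/44) × (43/44) × (22/44) × (30/44) ≈ 0.0144853
Highest score → genuine.

genuine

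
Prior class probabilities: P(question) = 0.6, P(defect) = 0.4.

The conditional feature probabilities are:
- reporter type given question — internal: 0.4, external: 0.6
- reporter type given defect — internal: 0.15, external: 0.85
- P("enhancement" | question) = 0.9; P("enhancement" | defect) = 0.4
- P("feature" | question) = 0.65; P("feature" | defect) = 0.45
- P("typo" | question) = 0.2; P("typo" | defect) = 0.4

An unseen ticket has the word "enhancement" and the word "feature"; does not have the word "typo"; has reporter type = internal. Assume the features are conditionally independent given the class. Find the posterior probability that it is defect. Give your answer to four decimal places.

question: 0.6 × 0.4 × 0.9 × 0.65 × (1−0.2) = 0.11232
defect: 0.4 × 0.15 × 0.4 × 0.45 × (1−0.4) = 0.00648
P(defect | x) = 0.00648 / 0.1188 ≈ 0.0545

0.0545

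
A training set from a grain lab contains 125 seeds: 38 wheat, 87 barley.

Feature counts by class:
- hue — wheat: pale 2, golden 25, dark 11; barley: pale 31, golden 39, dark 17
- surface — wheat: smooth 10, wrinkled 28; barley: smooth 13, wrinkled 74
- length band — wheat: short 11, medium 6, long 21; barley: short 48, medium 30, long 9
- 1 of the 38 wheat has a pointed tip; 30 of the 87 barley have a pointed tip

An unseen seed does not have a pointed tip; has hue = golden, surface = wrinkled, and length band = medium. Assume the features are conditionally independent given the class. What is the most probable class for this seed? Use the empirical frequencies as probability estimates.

barley

wheat: (38/125) × (25/38) × (28/38) × (6/38) × (37/38) ≈ 0.0226564
barley: (87/125) × (39/87) × (74/87) × (30/87) × (57/87) ≈ 0.0599549
Highest score → barley.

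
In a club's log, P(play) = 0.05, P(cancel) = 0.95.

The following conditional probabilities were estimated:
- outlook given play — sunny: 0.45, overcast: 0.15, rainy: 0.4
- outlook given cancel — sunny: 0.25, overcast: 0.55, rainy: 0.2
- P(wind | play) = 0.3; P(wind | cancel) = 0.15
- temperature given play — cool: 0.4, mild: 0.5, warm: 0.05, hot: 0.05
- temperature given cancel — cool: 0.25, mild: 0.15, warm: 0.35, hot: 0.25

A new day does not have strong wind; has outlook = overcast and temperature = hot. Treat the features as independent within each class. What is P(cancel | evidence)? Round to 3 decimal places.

play: 0.05 × 0.15 × (1−0.3) × 0.05 = 0.0002625
cancel: 0.95 × 0.55 × (1−0.15) × 0.25 = 0.11103125
P(cancel | x) = 0.11103125 / 0.11129375 ≈ 0.998

0.998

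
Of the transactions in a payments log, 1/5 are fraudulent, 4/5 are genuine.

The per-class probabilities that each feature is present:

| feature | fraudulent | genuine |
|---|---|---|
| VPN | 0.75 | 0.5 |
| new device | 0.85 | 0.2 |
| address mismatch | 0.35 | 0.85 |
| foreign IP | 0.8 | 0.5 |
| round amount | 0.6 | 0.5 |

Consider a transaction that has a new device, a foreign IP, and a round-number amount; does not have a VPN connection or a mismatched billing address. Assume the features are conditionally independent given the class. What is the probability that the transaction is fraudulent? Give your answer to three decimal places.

0.815

fraudulent: 0.2 × (1−0.75) × 0.85 × (1−0.35) × 0.8 × 0.6 = 0.01326
genuine: 0.8 × (1−0.5) × 0.2 × (1−0.85) × 0.5 × 0.5 = 0.003
P(fraudulent | x) = 0.01326 / 0.01626 ≈ 0.815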